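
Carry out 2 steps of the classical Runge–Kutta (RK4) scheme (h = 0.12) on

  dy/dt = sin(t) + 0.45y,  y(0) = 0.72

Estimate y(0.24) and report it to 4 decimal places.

RK4: k1 = f(t_n, y_n); k2 = f(t_n + h/2, y_n + (h/2)·k1); k3 = f(t_n + h/2, y_n + (h/2)·k2); k4 = f(t_n + h, y_n + h·k3); y_{n+1} = y_n + (h/6)·(k1 + 2k2 + 2k3 + k4).
t=0.000000, y=0.720000:
  k1 = f(0.000000, 0.720000) = 0.324000
  k2 = f(0.060000, 0.739440) = 0.392712
  k3 = f(0.060000, 0.743563) = 0.394567
  k4 = f(0.120000, 0.767348) = 0.465019
  y ← 0.720000 + (0.12/6)·(k1 + 2k2 + 2k3 + k4) = 0.767272
t=0.120000, y=0.767272:
  k1 = f(0.120000, 0.767272) = 0.464984
  k2 = f(0.180000, 0.795171) = 0.536856
  k3 = f(0.180000, 0.799483) = 0.538797
  k4 = f(0.240000, 0.831927) = 0.612070
  y ← 0.767272 + (0.12/6)·(k1 + 2k2 + 2k3 + k4) = 0.831839
y(0.24) ≈ 0.8318

0.8318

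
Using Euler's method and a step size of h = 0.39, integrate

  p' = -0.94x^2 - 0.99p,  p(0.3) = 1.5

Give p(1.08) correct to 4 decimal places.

Euler: p_{n+1} = p_n + h·f(x_n, p_n).
x=0.300000, p=1.500000: f=-1.569600 → p ← 1.500000 + 0.39·(-1.569600) = 0.887856
x=0.690000, p=0.887856: f=-1.326511 → p ← 0.887856 + 0.39·(-1.326511) = 0.370517
p(1.08) ≈ 0.3705

0.3705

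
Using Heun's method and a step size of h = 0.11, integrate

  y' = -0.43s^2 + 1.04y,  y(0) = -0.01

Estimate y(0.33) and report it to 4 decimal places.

-0.0199

Heun: k1 = f(s_n, y_n); k2 = f(s_n + h, y_n + h·k1); y_{n+1} = y_n + (h/2)·(k1 + k2).
s=0.000000, y=-0.010000:
  k1 = f(0.000000, -0.010000) = -0.010400
  k2 = f(0.110000, -0.011144) = -0.016793
  y ← -0.010000 + (0.11/2)·(-0.010400 + (-0.016793)) = -0.011496
s=0.110000, y=-0.011496:
  k1 = f(0.110000, -0.011496) = -0.017158
  k2 = f(0.220000, -0.013383) = -0.034730
  y ← -0.011496 + (0.11/2)·(-0.017158 + (-0.034730)) = -0.014349
s=0.220000, y=-0.014349:
  k1 = f(0.220000, -0.014349) = -0.035735
  k2 = f(0.330000, -0.018280) = -0.065839
  y ← -0.014349 + (0.11/2)·(-0.035735 + (-0.065839)) = -0.019936
y(0.33) ≈ -0.0199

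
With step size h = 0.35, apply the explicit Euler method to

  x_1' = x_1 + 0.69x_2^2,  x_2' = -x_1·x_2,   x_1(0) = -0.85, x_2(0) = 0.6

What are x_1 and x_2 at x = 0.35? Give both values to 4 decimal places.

-1.0606, 0.7785

Euler on (x_1,x_2): x_1_{n+1} = x_1_n + h·x_1', x_2_{n+1} = x_2_n + h·x_2'.
0.000000: (-0.850000, 0.600000); f=(-0.601600, 0.510000) → (-1.060560, 0.778500)
(x_1(0.35), x_2(0.35)) ≈ (-1.0606, 0.7785)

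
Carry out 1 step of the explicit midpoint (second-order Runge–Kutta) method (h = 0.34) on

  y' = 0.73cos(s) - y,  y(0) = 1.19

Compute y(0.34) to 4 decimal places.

1.0566

Midpoint: k1 = f(s_n, y_n); k2 = f(s_n + h/2, y_n + (h/2)·k1); y_{n+1} = y_n + h·k2.
s=0.000000, y=1.190000:
  k1 = f(0.000000, 1.190000) = -0.460000
  k2 = f(0.170000, 1.111800) = -0.392323
  y ← 1.190000 + 0.34·(-0.392323) = 1.056610
y(0.34) ≈ 1.0566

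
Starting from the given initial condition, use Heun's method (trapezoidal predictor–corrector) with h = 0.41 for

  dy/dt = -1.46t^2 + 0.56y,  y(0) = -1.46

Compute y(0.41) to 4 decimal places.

-1.8840

Heun: k1 = f(t_n, y_n); k2 = f(t_n + h, y_n + h·k1); y_{n+1} = y_n + (h/2)·(k1 + k2).
t=0.000000, y=-1.460000:
  k1 = f(0.000000, -1.460000) = -0.817600
  k2 = f(0.410000, -1.795216) = -1.250747
  y ← -1.460000 + (0.41/2)·(-0.817600 + (-1.250747)) = -1.884011
y(0.41) ≈ -1.8840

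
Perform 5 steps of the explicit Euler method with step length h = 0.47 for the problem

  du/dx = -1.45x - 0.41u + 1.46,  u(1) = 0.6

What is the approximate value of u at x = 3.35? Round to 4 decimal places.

Euler: u_{n+1} = u_n + h·f(x_n, u_n).
x=1.000000, u=0.600000: f=-0.236000 → u ← 0.600000 + 0.47·(-0.236000) = 0.489080
x=1.470000, u=0.489080: f=-0.872023 → u ← 0.489080 + 0.47·(-0.872023) = 0.079229
x=1.940000, u=0.079229: f=-1.385484 → u ← 0.079229 + 0.47·(-1.385484) = -0.571948
x=2.410000, u=-0.571948: f=-1.800001 → u ← -0.571948 + 0.47·(-1.800001) = -1.417949
x=2.880000, u=-1.417949: f=-2.134641 → u ← -1.417949 + 0.47·(-2.134641) = -2.421230
u(3.35) ≈ -2.4212

-2.4212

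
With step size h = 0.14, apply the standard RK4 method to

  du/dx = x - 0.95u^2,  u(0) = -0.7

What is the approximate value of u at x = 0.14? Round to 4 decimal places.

RK4: k1 = f(x_n, u_n); k2 = f(x_n + h/2, u_n + (h/2)·k1); k3 = f(x_n + h/2, u_n + (h/2)·k2); k4 = f(x_n + h, u_n + h·k3); u_{n+1} = u_n + (h/6)·(k1 + 2k2 + 2k3 + k4).
x=0.000000, u=-0.700000:
  k1 = f(0.000000, -0.700000) = -0.465500
  k2 = f(0.070000, -0.732585) = -0.439847
  k3 = f(0.070000, -0.730789) = -0.437350
  k4 = f(0.140000, -0.761229) = -0.410496
  u ← -0.700000 + (0.14/6)·(k1 + 2k2 + 2k3 + k4) = -0.761376
u(0.14) ≈ -0.7614

-0.7614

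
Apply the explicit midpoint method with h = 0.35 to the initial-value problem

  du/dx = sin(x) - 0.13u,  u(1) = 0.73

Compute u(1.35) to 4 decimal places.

1.0138

Midpoint: k1 = f(x_n, u_n); k2 = f(x_n + h/2, u_n + (h/2)·k1); u_{n+1} = u_n + h·k2.
x=1.000000, u=0.730000:
  k1 = f(1.000000, 0.730000) = 0.746571
  k2 = f(1.175000, 0.860650) = 0.810805
  u ← 0.730000 + 0.35·0.810805 = 1.013782
u(1.35) ≈ 1.0138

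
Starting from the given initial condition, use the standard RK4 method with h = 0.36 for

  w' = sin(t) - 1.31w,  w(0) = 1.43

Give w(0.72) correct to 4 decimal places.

0.7418

RK4: k1 = f(t_n, w_n); k2 = f(t_n + h/2, w_n + (h/2)·k1); k3 = f(t_n + h/2, w_n + (h/2)·k2); k4 = f(t_n + h, w_n + h·k3); w_{n+1} = w_n + (h/6)·(k1 + 2k2 + 2k3 + k4).
t=0.000000, w=1.430000:
  k1 = f(0.000000, 1.430000) = -1.873300
  k2 = f(0.180000, 1.092806) = -1.252546
  k3 = f(0.180000, 1.204542) = -1.398920
  k4 = f(0.360000, 0.926389) = -0.861295
  w ← 1.430000 + (0.36/6)·(k1 + 2k2 + 2k3 + k4) = 0.947748
t=0.360000, w=0.947748:
  k1 = f(0.360000, 0.947748) = -0.889276
  k2 = f(0.540000, 0.787679) = -0.517723
  k3 = f(0.540000, 0.854558) = -0.605335
  k4 = f(0.720000, 0.729828) = -0.296690
  w ← 0.947748 + (0.36/6)·(k1 + 2k2 + 2k3 + k4) = 0.741823
w(0.72) ≈ 0.7418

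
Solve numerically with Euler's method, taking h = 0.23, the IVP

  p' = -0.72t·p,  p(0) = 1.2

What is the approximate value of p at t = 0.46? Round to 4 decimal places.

Euler: p_{n+1} = p_n + h·f(t_n, p_n).
t=0.000000, p=1.200000: f=0.000000 → p ← 1.200000 + 0.23·0.000000 = 1.200000
t=0.230000, p=1.200000: f=-0.198720 → p ← 1.200000 + 0.23·(-0.198720) = 1.154294
p(0.46) ≈ 1.1543

1.1543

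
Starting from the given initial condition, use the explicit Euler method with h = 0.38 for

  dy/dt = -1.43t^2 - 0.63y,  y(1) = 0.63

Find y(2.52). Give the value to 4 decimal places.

-4.3958

Euler: y_{n+1} = y_n + h·f(t_n, y_n).
t=1.000000, y=0.630000: f=-1.826900 → y ← 0.630000 + 0.38·(-1.826900) = -0.064222
t=1.380000, y=-0.064222: f=-2.682832 → y ← -0.064222 + 0.38·(-2.682832) = -1.083698
t=1.760000, y=-1.083698: f=-3.746838 → y ← -1.083698 + 0.38·(-3.746838) = -2.507497
t=2.140000, y=-2.507497: f=-4.969105 → y ← -2.507497 + 0.38·(-4.969105) = -4.395757
y(2.52) ≈ -4.3958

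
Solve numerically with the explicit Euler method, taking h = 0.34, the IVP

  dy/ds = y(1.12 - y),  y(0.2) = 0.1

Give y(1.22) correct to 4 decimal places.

Euler: y_{n+1} = y_n + h·f(s_n, y_n).
s=0.200000, y=0.100000: f=0.102000 → y ← 0.100000 + 0.34·0.102000 = 0.134680
s=0.540000, y=0.134680: f=0.132703 → y ← 0.134680 + 0.34·0.132703 = 0.179799
s=0.880000, y=0.179799: f=0.169047 → y ← 0.179799 + 0.34·0.169047 = 0.237275
y(1.22) ≈ 0.2373

0.2373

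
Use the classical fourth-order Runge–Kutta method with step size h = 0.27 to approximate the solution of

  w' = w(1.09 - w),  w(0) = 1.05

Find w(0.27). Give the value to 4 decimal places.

1.0599

RK4: k1 = f(x_n, w_n); k2 = f(x_n + h/2, w_n + (h/2)·k1); k3 = f(x_n + h/2, w_n + (h/2)·k2); k4 = f(x_n + h, w_n + h·k3); w_{n+1} = w_n + (h/6)·(k1 + 2k2 + 2k3 + k4).
x=0.000000, w=1.050000:
  k1 = f(0.000000, 1.050000) = 0.042000
  k2 = f(0.135000, 1.055670) = 0.036241
  k3 = f(0.135000, 1.054893) = 0.037035
  k4 = f(0.270000, 1.059999) = 0.031801
  w ← 1.050000 + (0.27/6)·(k1 + 2k2 + 2k3 + k4) = 1.059916
w(0.27) ≈ 1.0599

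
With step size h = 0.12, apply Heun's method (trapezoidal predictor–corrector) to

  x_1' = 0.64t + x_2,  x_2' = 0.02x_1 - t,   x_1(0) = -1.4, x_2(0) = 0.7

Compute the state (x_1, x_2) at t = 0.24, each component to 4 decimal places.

-1.2161, 0.6649

Heun on (x_1,x_2): k1 = f(t_n, state_n); k2 = f(t_n + h, state_n + h·k1); state_{n+1} = state_n + (h/2)·(k1 + k2).
0.000000: (-1.400000, 0.700000)
  k1 = (0.700000, -0.028000)
  predictor → (-1.316000, 0.696640)
  k2 = (0.773440, -0.146320)
  → (-1.311594, 0.689541)
0.120000: (-1.311594, 0.689541)
  k1 = (0.766341, -0.146232)
  predictor → (-1.219633, 0.671993)
  k2 = (0.825593, -0.264393)
  → (-1.216078, 0.664903)
(x_1(0.24), x_2(0.24)) ≈ (-1.2161, 0.6649)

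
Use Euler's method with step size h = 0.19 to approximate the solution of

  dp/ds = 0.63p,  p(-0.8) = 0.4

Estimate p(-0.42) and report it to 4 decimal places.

0.5015

Euler: p_{n+1} = p_n + h·f(s_n, p_n).
s=-0.800000, p=0.400000: f=0.252000 → p ← 0.400000 + 0.19·0.252000 = 0.447880
s=-0.610000, p=0.447880: f=0.282164 → p ← 0.447880 + 0.19·0.282164 = 0.501491
p(-0.42) ≈ 0.5015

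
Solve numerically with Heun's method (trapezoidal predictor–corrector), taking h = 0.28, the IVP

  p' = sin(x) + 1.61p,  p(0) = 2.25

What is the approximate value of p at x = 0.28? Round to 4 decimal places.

Heun: k1 = f(x_n, p_n); k2 = f(x_n + h, p_n + h·k1); p_{n+1} = p_n + (h/2)·(k1 + k2).
x=0.000000, p=2.250000:
  k1 = f(0.000000, 2.250000) = 3.622500
  k2 = f(0.280000, 3.264300) = 5.531879
  p ← 2.250000 + (0.28/2)·(3.622500 + 5.531879) = 3.531613
p(0.28) ≈ 3.5316

3.5316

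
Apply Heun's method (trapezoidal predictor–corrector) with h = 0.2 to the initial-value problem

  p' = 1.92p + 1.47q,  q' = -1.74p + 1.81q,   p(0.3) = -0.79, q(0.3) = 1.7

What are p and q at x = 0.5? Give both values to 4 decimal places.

-0.4250, 2.7173

Heun on (p,q): k1 = f(x_n, state_n); k2 = f(x_n + h, state_n + h·k1); state_{n+1} = state_n + (h/2)·(k1 + k2).
0.300000: (-0.790000, 1.700000)
  k1 = (0.982200, 4.451600)
  predictor → (-0.593560, 2.590320)
  k2 = (2.668135, 5.721274)
  → (-0.424966, 2.717287)
(p(0.5), q(0.5)) ≈ (-0.4250, 2.7173)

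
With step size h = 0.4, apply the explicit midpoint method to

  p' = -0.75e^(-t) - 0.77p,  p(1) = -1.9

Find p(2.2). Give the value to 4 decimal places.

-0.8776

Midpoint: k1 = f(t_n, p_n); k2 = f(t_n + h/2, p_n + (h/2)·k1); p_{n+1} = p_n + h·k2.
t=1.000000, p=-1.900000:
  k1 = f(1.000000, -1.900000) = 1.187090
  k2 = f(1.200000, -1.662582) = 1.054292
  p ← -1.900000 + 0.4·1.054292 = -1.478283
t=1.400000, p=-1.478283:
  k1 = f(1.400000, -1.478283) = 0.953330
  k2 = f(1.600000, -1.287617) = 0.840043
  p ← -1.478283 + 0.4·0.840043 = -1.142266
t=1.800000, p=-1.142266:
  k1 = f(1.800000, -1.142266) = 0.755571
  k2 = f(2.000000, -0.991152) = 0.661685
  p ← -1.142266 + 0.4·0.661685 = -0.877592
p(2.2) ≈ -0.8776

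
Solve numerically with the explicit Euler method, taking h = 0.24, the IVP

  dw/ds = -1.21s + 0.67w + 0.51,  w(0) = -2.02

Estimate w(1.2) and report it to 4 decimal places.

-4.2326

Euler: w_{n+1} = w_n + h·f(s_n, w_n).
s=0.000000, w=-2.020000: f=-0.843400 → w ← -2.020000 + 0.24·(-0.843400) = -2.222416
s=0.240000, w=-2.222416: f=-1.269419 → w ← -2.222416 + 0.24·(-1.269419) = -2.527076
s=0.480000, w=-2.527076: f=-1.763941 → w ← -2.527076 + 0.24·(-1.763941) = -2.950422
s=0.720000, w=-2.950422: f=-2.337983 → w ← -2.950422 + 0.24·(-2.337983) = -3.511538
s=0.960000, w=-3.511538: f=-3.004331 → w ← -3.511538 + 0.24·(-3.004331) = -4.232578
w(1.2) ≈ -4.2326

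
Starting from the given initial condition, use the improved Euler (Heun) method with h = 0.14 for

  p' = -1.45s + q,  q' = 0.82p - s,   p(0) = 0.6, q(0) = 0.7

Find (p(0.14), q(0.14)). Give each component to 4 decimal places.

Heun on (p,q): k1 = f(s_n, state_n); k2 = f(s_n + h, state_n + h·k1); state_{n+1} = state_n + (h/2)·(k1 + k2).
0.000000: (0.600000, 0.700000)
  k1 = (0.700000, 0.492000)
  predictor → (0.698000, 0.768880)
  k2 = (0.565880, 0.432360)
  → (0.688612, 0.764705)
(p(0.14), q(0.14)) ≈ (0.6886, 0.7647)

0.6886, 0.7647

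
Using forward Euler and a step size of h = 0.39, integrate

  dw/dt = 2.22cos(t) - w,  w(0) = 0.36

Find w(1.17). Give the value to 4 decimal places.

Euler: w_{n+1} = w_n + h·f(t_n, w_n).
t=0.000000, w=0.360000: f=1.860000 → w ← 0.360000 + 0.39·1.860000 = 1.085400
t=0.390000, w=1.085400: f=0.967898 → w ← 1.085400 + 0.39·0.967898 = 1.462880
t=0.780000, w=1.462880: f=0.115348 → w ← 1.462880 + 0.39·0.115348 = 1.507866
w(1.17) ≈ 1.5079

1.5079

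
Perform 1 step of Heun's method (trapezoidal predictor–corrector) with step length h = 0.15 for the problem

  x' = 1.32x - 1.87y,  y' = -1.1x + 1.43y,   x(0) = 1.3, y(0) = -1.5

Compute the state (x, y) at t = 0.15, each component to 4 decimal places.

2.1205, -2.1497

Heun on (x,y): k1 = f(t_n, state_n); k2 = f(t_n + h, state_n + h·k1); state_{n+1} = state_n + (h/2)·(k1 + k2).
0.000000: (1.300000, -1.500000)
  k1 = (4.521000, -3.575000)
  predictor → (1.978150, -2.036250)
  k2 = (6.418946, -5.087803)
  → (2.120496, -2.149710)
(x(0.15), y(0.15)) ≈ (2.1205, -2.1497)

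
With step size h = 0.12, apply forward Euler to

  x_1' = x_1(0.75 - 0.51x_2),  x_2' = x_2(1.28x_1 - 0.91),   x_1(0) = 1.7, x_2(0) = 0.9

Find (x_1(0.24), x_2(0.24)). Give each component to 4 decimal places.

Euler on (x_1,x_2): x_1_{n+1} = x_1_n + h·x_1', x_2_{n+1} = x_2_n + h·x_2'.
0.000000: (1.700000, 0.900000); f=(0.494700, 1.139400) → (1.759364, 1.036728)
0.120000: (1.759364, 1.036728); f=(0.389292, 1.391274) → (1.806079, 1.203681)
(x_1(0.24), x_2(0.24)) ≈ (1.8061, 1.2037)

1.8061, 1.2037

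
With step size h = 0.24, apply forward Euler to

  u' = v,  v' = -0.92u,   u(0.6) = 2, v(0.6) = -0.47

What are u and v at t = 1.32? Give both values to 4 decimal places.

1.3496, -1.6967

Euler on (u,v): u_{n+1} = u_n + h·u', v_{n+1} = v_n + h·v'.
0.600000: (2.000000, -0.470000); f=(-0.470000, -1.840000) → (1.887200, -0.911600)
0.840000: (1.887200, -0.911600); f=(-0.911600, -1.736224) → (1.668416, -1.328294)
1.080000: (1.668416, -1.328294); f=(-1.328294, -1.534943) → (1.349625, -1.696680)
(u(1.32), v(1.32)) ≈ (1.3496, -1.6967)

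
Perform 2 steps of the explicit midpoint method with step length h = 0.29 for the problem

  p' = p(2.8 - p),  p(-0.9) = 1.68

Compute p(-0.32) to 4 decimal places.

Midpoint: k1 = f(x_n, p_n); k2 = f(x_n + h/2, p_n + (h/2)·k1); p_{n+1} = p_n + h·k2.
x=-0.900000, p=1.680000:
  k1 = f(-0.900000, 1.680000) = 1.881600
  k2 = f(-0.755000, 1.952832) = 1.654377
  p ← 1.680000 + 0.29·1.654377 = 2.159769
x=-0.610000, p=2.159769:
  k1 = f(-0.610000, 2.159769) = 1.382751
  k2 = f(-0.465000, 2.360268) = 1.037885
  p ← 2.159769 + 0.29·1.037885 = 2.460756
p(-0.32) ≈ 2.4608

2.4608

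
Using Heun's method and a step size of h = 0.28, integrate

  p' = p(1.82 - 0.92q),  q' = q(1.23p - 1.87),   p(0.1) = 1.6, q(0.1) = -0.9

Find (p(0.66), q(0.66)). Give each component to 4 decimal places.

Heun on (p,q): k1 = f(t_n, state_n); k2 = f(t_n + h, state_n + h·k1); state_{n+1} = state_n + (h/2)·(k1 + k2).
0.100000: (1.600000, -0.900000)
  k1 = (4.236800, -0.088200)
  predictor → (2.786304, -0.924696)
  k2 = (7.441439, -1.439894)
  → (3.234953, -1.113933)
0.380000: (3.234953, -1.113933)
  k1 = (9.202855, -2.349277)
  predictor → (5.811753, -1.771731)
  k2 = (20.050502, -9.352003)
  → (7.330424, -2.752112)
(p(0.66), q(0.66)) ≈ (7.3304, -2.7521)

7.3304, -2.7521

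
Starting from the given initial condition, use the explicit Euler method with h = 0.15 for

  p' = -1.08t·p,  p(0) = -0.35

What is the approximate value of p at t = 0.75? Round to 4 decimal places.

Euler: p_{n+1} = p_n + h·f(t_n, p_n).
t=0.000000, p=-0.350000: f=0.000000 → p ← -0.350000 + 0.15·0.000000 = -0.350000
t=0.150000, p=-0.350000: f=0.056700 → p ← -0.350000 + 0.15·0.056700 = -0.341495
t=0.300000, p=-0.341495: f=0.110644 → p ← -0.341495 + 0.15·0.110644 = -0.324898
t=0.450000, p=-0.324898: f=0.157901 → p ← -0.324898 + 0.15·0.157901 = -0.301213
t=0.600000, p=-0.301213: f=0.195186 → p ← -0.301213 + 0.15·0.195186 = -0.271935
p(0.75) ≈ -0.2719

-0.2719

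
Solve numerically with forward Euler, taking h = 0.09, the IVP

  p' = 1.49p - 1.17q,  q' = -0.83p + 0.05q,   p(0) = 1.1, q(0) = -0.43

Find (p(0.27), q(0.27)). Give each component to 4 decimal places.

1.7887, -0.7293

Euler on (p,q): p_{n+1} = p_n + h·p', q_{n+1} = q_n + h·q'.
0.000000: (1.100000, -0.430000); f=(2.142100, -0.934500) → (1.292789, -0.514105)
0.090000: (1.292789, -0.514105); f=(2.527758, -1.098720) → (1.520287, -0.612990)
0.180000: (1.520287, -0.612990); f=(2.982426, -1.292488) → (1.788706, -0.729314)
(p(0.27), q(0.27)) ≈ (1.7887, -0.7293)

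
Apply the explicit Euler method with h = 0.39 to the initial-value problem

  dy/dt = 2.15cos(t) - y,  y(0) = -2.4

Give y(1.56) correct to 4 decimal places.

0.8374

Euler: y_{n+1} = y_n + h·f(t_n, y_n).
t=0.000000, y=-2.400000: f=4.550000 → y ← -2.400000 + 0.39·4.550000 = -0.625500
t=0.390000, y=-0.625500: f=2.614054 → y ← -0.625500 + 0.39·2.614054 = 0.393981
t=0.780000, y=0.393981: f=1.134483 → y ← 0.393981 + 0.39·1.134483 = 0.836430
t=1.170000, y=0.836430: f=0.002397 → y ← 0.836430 + 0.39·0.002397 = 0.837364
y(1.56) ≈ 0.8374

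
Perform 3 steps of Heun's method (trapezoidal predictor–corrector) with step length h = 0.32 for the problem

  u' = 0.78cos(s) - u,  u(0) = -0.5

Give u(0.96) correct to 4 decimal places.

0.1850

Heun: k1 = f(s_n, u_n); k2 = f(s_n + h, u_n + h·k1); u_{n+1} = u_n + (h/2)·(k1 + k2).
s=0.000000, u=-0.500000:
  k1 = f(0.000000, -0.500000) = 1.280000
  k2 = f(0.320000, -0.090400) = 0.830804
  u ← -0.500000 + (0.32/2)·(1.280000 + 0.830804) = -0.162271
s=0.320000, u=-0.162271:
  k1 = f(0.320000, -0.162271) = 0.902675
  k2 = f(0.640000, 0.126585) = 0.499050
  u ← -0.162271 + (0.32/2)·(0.902675 + 0.499050) = 0.062005
s=0.640000, u=0.062005:
  k1 = f(0.640000, 0.062005) = 0.563630
  k2 = f(0.960000, 0.242366) = 0.204979
  u ← 0.062005 + (0.32/2)·(0.563630 + 0.204979) = 0.184982
u(0.96) ≈ 0.1850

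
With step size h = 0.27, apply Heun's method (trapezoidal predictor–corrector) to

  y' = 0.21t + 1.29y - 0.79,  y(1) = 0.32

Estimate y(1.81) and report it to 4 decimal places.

0.1820

Heun: k1 = f(t_n, y_n); k2 = f(t_n + h, y_n + h·k1); y_{n+1} = y_n + (h/2)·(k1 + k2).
t=1.000000, y=0.320000:
  k1 = f(1.000000, 0.320000) = -0.167200
  k2 = f(1.270000, 0.274856) = -0.168736
  y ← 0.320000 + (0.27/2)·(-0.167200 + (-0.168736)) = 0.274649
t=1.270000, y=0.274649:
  k1 = f(1.270000, 0.274649) = -0.169003
  k2 = f(1.540000, 0.229018) = -0.171167
  y ← 0.274649 + (0.27/2)·(-0.169003 + (-0.171167)) = 0.228726
t=1.540000, y=0.228726:
  k1 = f(1.540000, 0.228726) = -0.171544
  k2 = f(1.810000, 0.182409) = -0.174593
  y ← 0.228726 + (0.27/2)·(-0.171544 + (-0.174593)) = 0.181997
y(1.81) ≈ 0.1820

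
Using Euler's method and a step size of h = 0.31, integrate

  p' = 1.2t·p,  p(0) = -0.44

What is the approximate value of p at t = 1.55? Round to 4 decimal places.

Euler: p_{n+1} = p_n + h·f(t_n, p_n).
t=0.000000, p=-0.440000: f=0.000000 → p ← -0.440000 + 0.31·0.000000 = -0.440000
t=0.310000, p=-0.440000: f=-0.163680 → p ← -0.440000 + 0.31·(-0.163680) = -0.490741
t=0.620000, p=-0.490741: f=-0.365111 → p ← -0.490741 + 0.31·(-0.365111) = -0.603925
t=0.930000, p=-0.603925: f=-0.673981 → p ← -0.603925 + 0.31·(-0.673981) = -0.812859
t=1.240000, p=-0.812859: f=-1.209535 → p ← -0.812859 + 0.31·(-1.209535) = -1.187815
p(1.55) ≈ -1.1878

-1.1878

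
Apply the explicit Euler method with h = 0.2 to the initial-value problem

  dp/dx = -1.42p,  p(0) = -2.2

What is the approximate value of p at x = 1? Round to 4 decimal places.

Euler: p_{n+1} = p_n + h·f(x_n, p_n).
x=0.000000, p=-2.200000: f=3.124000 → p ← -2.200000 + 0.2·3.124000 = -1.575200
x=0.200000, p=-1.575200: f=2.236784 → p ← -1.575200 + 0.2·2.236784 = -1.127843
x=0.400000, p=-1.127843: f=1.601537 → p ← -1.127843 + 0.2·1.601537 = -0.807536
x=0.600000, p=-0.807536: f=1.146701 → p ← -0.807536 + 0.2·1.146701 = -0.578196
x=0.800000, p=-0.578196: f=0.821038 → p ← -0.578196 + 0.2·0.821038 = -0.413988
p(1) ≈ -0.4140

-0.4140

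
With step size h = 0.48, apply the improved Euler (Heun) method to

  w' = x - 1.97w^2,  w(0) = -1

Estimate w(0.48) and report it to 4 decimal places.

-3.1473

Heun: k1 = f(x_n, w_n); k2 = f(x_n + h, w_n + h·k1); w_{n+1} = w_n + (h/2)·(k1 + k2).
x=0.000000, w=-1.000000:
  k1 = f(0.000000, -1.000000) = -1.970000
  k2 = f(0.480000, -1.945600) = -6.977158
  w ← -1.000000 + (0.48/2)·(-1.970000 + (-6.977158)) = -3.147318
w(0.48) ≈ -3.1473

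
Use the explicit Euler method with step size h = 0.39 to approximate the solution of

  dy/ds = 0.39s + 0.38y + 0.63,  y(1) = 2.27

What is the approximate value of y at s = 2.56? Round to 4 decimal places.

Euler: y_{n+1} = y_n + h·f(s_n, y_n).
s=1.000000, y=2.270000: f=1.882600 → y ← 2.270000 + 0.39·1.882600 = 3.004214
s=1.390000, y=3.004214: f=2.313701 → y ← 3.004214 + 0.39·2.313701 = 3.906558
s=1.780000, y=3.906558: f=2.808692 → y ← 3.906558 + 0.39·2.808692 = 5.001947
s=2.170000, y=5.001947: f=3.377040 → y ← 5.001947 + 0.39·3.377040 = 6.318993
y(2.56) ≈ 6.3190

6.3190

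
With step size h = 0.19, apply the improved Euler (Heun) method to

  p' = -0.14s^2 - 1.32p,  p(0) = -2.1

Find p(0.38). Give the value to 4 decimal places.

Heun: k1 = f(s_n, p_n); k2 = f(s_n + h, p_n + h·k1); p_{n+1} = p_n + (h/2)·(k1 + k2).
s=0.000000, p=-2.100000:
  k1 = f(0.000000, -2.100000) = 2.772000
  k2 = f(0.190000, -1.573320) = 2.071728
  p ← -2.100000 + (0.19/2)·(2.772000 + 2.071728) = -1.639846
s=0.190000, p=-1.639846:
  k1 = f(0.190000, -1.639846) = 2.159542
  k2 = f(0.380000, -1.229533) = 1.602767
  p ← -1.639846 + (0.19/2)·(2.159542 + 1.602767) = -1.282426
p(0.38) ≈ -1.2824

-1.2824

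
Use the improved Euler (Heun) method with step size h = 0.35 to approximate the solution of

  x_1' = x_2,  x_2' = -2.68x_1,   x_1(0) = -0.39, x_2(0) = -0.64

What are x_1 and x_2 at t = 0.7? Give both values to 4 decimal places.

-0.5189, 0.3745

Heun on (x_1,x_2): k1 = f(t_n, state_n); k2 = f(t_n + h, state_n + h·k1); state_{n+1} = state_n + (h/2)·(k1 + k2).
0.000000: (-0.390000, -0.640000)
  k1 = (-0.640000, 1.045200)
  predictor → (-0.614000, -0.274180)
  k2 = (-0.274180, 1.645520)
  → (-0.549982, -0.169124)
0.350000: (-0.549982, -0.169124)
  k1 = (-0.169124, 1.473950)
  predictor → (-0.609175, 0.346759)
  k2 = (0.346759, 1.632589)
  → (-0.518895, 0.374520)
(x_1(0.7), x_2(0.7)) ≈ (-0.5189, 0.3745)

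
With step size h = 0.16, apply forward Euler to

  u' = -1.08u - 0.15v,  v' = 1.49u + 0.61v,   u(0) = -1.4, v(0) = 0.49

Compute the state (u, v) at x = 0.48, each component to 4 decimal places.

Euler on (u,v): u_{n+1} = u_n + h·u', v_{n+1} = v_n + h·v'.
0.000000: (-1.400000, 0.490000); f=(1.438500, -1.787100) → (-1.169840, 0.204064)
0.160000: (-1.169840, 0.204064); f=(1.232818, -1.618583) → (-0.972589, -0.054909)
0.320000: (-0.972589, -0.054909); f=(1.058633, -1.482653) → (-0.803208, -0.292134)
(u(0.48), v(0.48)) ≈ (-0.8032, -0.2921)

-0.8032, -0.2921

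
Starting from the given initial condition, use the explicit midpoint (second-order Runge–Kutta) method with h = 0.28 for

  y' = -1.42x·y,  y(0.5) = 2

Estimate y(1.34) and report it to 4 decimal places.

0.6641

Midpoint: k1 = f(x_n, y_n); k2 = f(x_n + h/2, y_n + (h/2)·k1); y_{n+1} = y_n + h·k2.
x=0.500000, y=2.000000:
  k1 = f(0.500000, 2.000000) = -1.420000
  k2 = f(0.640000, 1.801200) = -1.636931
  y ← 2.000000 + 0.28·(-1.636931) = 1.541659
x=0.780000, y=1.541659:
  k1 = f(0.780000, 1.541659) = -1.707542
  k2 = f(0.920000, 1.302604) = -1.701721
  y ← 1.541659 + 0.28·(-1.701721) = 1.065177
x=1.060000, y=1.065177:
  k1 = f(1.060000, 1.065177) = -1.603305
  k2 = f(1.200000, 0.840715) = -1.432578
  y ← 1.065177 + 0.28·(-1.432578) = 0.664056
y(1.34) ≈ 0.6641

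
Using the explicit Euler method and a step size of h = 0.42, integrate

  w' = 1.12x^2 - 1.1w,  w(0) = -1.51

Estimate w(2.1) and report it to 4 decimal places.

Euler: w_{n+1} = w_n + h·f(x_n, w_n).
x=0.000000, w=-1.510000: f=1.661000 → w ← -1.510000 + 0.42·1.661000 = -0.812380
x=0.420000, w=-0.812380: f=1.091186 → w ← -0.812380 + 0.42·1.091186 = -0.354082
x=0.840000, w=-0.354082: f=1.179762 → w ← -0.354082 + 0.42·1.179762 = 0.141418
x=1.260000, w=0.141418: f=1.622552 → w ← 0.141418 + 0.42·1.622552 = 0.822890
x=1.680000, w=0.822890: f=2.255909 → w ← 0.822890 + 0.42·2.255909 = 1.770372
w(2.1) ≈ 1.7704

1.7704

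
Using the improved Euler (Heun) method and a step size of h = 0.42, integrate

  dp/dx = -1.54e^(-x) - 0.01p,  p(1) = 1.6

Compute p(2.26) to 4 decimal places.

Heun: k1 = f(x_n, p_n); k2 = f(x_n + h, p_n + h·k1); p_{n+1} = p_n + (h/2)·(k1 + k2).
x=1.000000, p=1.600000:
  k1 = f(1.000000, 1.600000) = -0.582534
  k2 = f(1.420000, 1.355336) = -0.385793
  p ← 1.600000 + (0.42/2)·(-0.582534 + (-0.385793)) = 1.396651
x=1.420000, p=1.396651:
  k1 = f(1.420000, 1.396651) = -0.386206
  k2 = f(1.840000, 1.234445) = -0.256923
  p ← 1.396651 + (0.42/2)·(-0.386206 + (-0.256923)) = 1.261594
x=1.840000, p=1.261594:
  k1 = f(1.840000, 1.261594) = -0.257195
  k2 = f(2.260000, 1.153572) = -0.172235
  p ← 1.261594 + (0.42/2)·(-0.257195 + (-0.172235)) = 1.171414
p(2.26) ≈ 1.1714

1.1714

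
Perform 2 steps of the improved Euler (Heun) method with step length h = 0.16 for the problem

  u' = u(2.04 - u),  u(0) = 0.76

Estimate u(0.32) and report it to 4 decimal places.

Heun: k1 = f(t_n, u_n); k2 = f(t_n + h, u_n + h·k1); u_{n+1} = u_n + (h/2)·(k1 + k2).
t=0.000000, u=0.760000:
  k1 = f(0.000000, 0.760000) = 0.972800
  k2 = f(0.160000, 0.915648) = 1.029511
  u ← 0.760000 + (0.16/2)·(0.972800 + 1.029511) = 0.920185
t=0.160000, u=0.920185:
  k1 = f(0.160000, 0.920185) = 1.030437
  k2 = f(0.320000, 1.085055) = 1.036168
  u ← 0.920185 + (0.16/2)·(1.030437 + 1.036168) = 1.085513
u(0.32) ≈ 1.0855

1.0855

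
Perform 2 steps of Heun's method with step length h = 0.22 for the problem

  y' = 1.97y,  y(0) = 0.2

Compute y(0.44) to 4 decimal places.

Heun: k1 = f(x_n, y_n); k2 = f(x_n + h, y_n + h·k1); y_{n+1} = y_n + (h/2)·(k1 + k2).
x=0.000000, y=0.200000:
  k1 = f(0.000000, 0.200000) = 0.394000
  k2 = f(0.220000, 0.286680) = 0.564760
  y ← 0.200000 + (0.22/2)·(0.394000 + 0.564760) = 0.305464
x=0.220000, y=0.305464:
  k1 = f(0.220000, 0.305464) = 0.601763
  k2 = f(0.440000, 0.437851) = 0.862567
  y ← 0.305464 + (0.22/2)·(0.601763 + 0.862567) = 0.466540
y(0.44) ≈ 0.4665

0.4665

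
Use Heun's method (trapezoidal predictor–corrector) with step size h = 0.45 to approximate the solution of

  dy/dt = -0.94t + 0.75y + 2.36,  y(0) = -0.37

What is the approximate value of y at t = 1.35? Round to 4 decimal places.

Heun: k1 = f(t_n, y_n); k2 = f(t_n + h, y_n + h·k1); y_{n+1} = y_n + (h/2)·(k1 + k2).
t=0.000000, y=-0.370000:
  k1 = f(0.000000, -0.370000) = 2.082500
  k2 = f(0.450000, 0.567125) = 2.362344
  y ← -0.370000 + (0.45/2)·(2.082500 + 2.362344) = 0.630090
t=0.450000, y=0.630090:
  k1 = f(0.450000, 0.630090) = 2.409567
  k2 = f(0.900000, 1.714395) = 2.799796
  y ← 0.630090 + (0.45/2)·(2.409567 + 2.799796) = 1.802197
t=0.900000, y=1.802197:
  k1 = f(0.900000, 1.802197) = 2.865648
  k2 = f(1.350000, 3.091738) = 3.409804
  y ← 1.802197 + (0.45/2)·(2.865648 + 3.409804) = 3.214173
y(1.35) ≈ 3.2142

3.2142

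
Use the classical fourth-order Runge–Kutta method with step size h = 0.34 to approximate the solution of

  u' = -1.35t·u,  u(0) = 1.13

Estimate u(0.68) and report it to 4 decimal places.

0.8270

RK4: k1 = f(t_n, u_n); k2 = f(t_n + h/2, u_n + (h/2)·k1); k3 = f(t_n + h/2, u_n + (h/2)·k2); k4 = f(t_n + h, u_n + h·k3); u_{n+1} = u_n + (h/6)·(k1 + 2k2 + 2k3 + k4).
t=0.000000, u=1.130000:
  k1 = f(0.000000, 1.130000) = 0.000000
  k2 = f(0.170000, 1.130000) = -0.259335
  k3 = f(0.170000, 1.085913) = -0.249217
  k4 = f(0.340000, 1.045266) = -0.479777
  u ← 1.130000 + (0.34/6)·(k1 + 2k2 + 2k3 + k4) = 1.045177
t=0.340000, u=1.045177:
  k1 = f(0.340000, 1.045177) = -0.479736
  k2 = f(0.510000, 0.963622) = -0.663453
  k3 = f(0.510000, 0.932390) = -0.641950
  k4 = f(0.680000, 0.826914) = -0.759107
  u ← 1.045177 + (0.34/6)·(k1 + 2k2 + 2k3 + k4) = 0.827030
u(0.68) ≈ 0.8270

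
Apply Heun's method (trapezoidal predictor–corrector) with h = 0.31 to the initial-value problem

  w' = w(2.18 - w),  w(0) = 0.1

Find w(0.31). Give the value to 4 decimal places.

0.1836

Heun: k1 = f(s_n, w_n); k2 = f(s_n + h, w_n + h·k1); w_{n+1} = w_n + (h/2)·(k1 + k2).
s=0.000000, w=0.100000:
  k1 = f(0.000000, 0.100000) = 0.208000
  k2 = f(0.310000, 0.164480) = 0.331513
  w ← 0.100000 + (0.31/2)·(0.208000 + 0.331513) = 0.183624
w(0.31) ≈ 0.1836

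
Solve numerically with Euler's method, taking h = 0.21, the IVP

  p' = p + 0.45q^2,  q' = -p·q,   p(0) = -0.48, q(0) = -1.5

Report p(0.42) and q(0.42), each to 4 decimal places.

Euler on (p,q): p_{n+1} = p_n + h·p', q_{n+1} = q_n + h·q'.
0.000000: (-0.480000, -1.500000); f=(0.532500, -0.720000) → (-0.368175, -1.651200)
0.210000: (-0.368175, -1.651200); f=(0.858733, -0.607931) → (-0.187841, -1.778865)
(p(0.42), q(0.42)) ≈ (-0.1878, -1.7789)

-0.1878, -1.7789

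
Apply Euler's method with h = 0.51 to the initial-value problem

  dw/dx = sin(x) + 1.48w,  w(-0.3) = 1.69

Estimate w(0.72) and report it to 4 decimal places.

5.0459

Euler: w_{n+1} = w_n + h·f(x_n, w_n).
x=-0.300000, w=1.690000: f=2.205680 → w ← 1.690000 + 0.51·2.205680 = 2.814897
x=0.210000, w=2.814897: f=4.374507 → w ← 2.814897 + 0.51·4.374507 = 5.045895
w(0.72) ≈ 5.0459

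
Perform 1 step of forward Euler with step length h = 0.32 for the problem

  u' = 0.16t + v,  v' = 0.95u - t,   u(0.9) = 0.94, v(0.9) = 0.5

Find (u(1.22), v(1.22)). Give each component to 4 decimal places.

1.1461, 0.4978

Euler on (u,v): u_{n+1} = u_n + h·u', v_{n+1} = v_n + h·v'.
0.900000: (0.940000, 0.500000); f=(0.644000, -0.007000) → (1.146080, 0.497760)
(u(1.22), v(1.22)) ≈ (1.1461, 0.4978)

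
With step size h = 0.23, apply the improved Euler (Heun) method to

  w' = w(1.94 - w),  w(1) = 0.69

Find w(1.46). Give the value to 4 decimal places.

1.1101

Heun: k1 = f(x_n, w_n); k2 = f(x_n + h, w_n + h·k1); w_{n+1} = w_n + (h/2)·(k1 + k2).
x=1.000000, w=0.690000:
  k1 = f(1.000000, 0.690000) = 0.862500
  k2 = f(1.230000, 0.888375) = 0.934237
  w ← 0.690000 + (0.23/2)·(0.862500 + 0.934237) = 0.896625
x=1.230000, w=0.896625:
  k1 = f(1.230000, 0.896625) = 0.935516
  k2 = f(1.460000, 1.111793) = 0.920795
  w ← 0.896625 + (0.23/2)·(0.935516 + 0.920795) = 1.110101
w(1.46) ≈ 1.1101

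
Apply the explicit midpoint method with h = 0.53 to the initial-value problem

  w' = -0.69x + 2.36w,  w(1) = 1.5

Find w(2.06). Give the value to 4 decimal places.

10.6959

Midpoint: k1 = f(x_n, w_n); k2 = f(x_n + h/2, w_n + (h/2)·k1); w_{n+1} = w_n + h·k2.
x=1.000000, w=1.500000:
  k1 = f(1.000000, 1.500000) = 2.850000
  k2 = f(1.265000, 2.255250) = 4.449540
  w ← 1.500000 + 0.53·4.449540 = 3.858256
x=1.530000, w=3.858256:
  k1 = f(1.530000, 3.858256) = 8.049785
  k2 = f(1.795000, 5.991449) = 12.901270
  w ← 3.858256 + 0.53·12.901270 = 10.695929
w(2.06) ≈ 10.6959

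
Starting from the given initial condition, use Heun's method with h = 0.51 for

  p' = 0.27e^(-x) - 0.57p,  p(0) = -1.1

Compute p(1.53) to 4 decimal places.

-0.3428

Heun: k1 = f(x_n, p_n); k2 = f(x_n + h, p_n + h·k1); p_{n+1} = p_n + (h/2)·(k1 + k2).
x=0.000000, p=-1.100000:
  k1 = f(0.000000, -1.100000) = 0.897000
  k2 = f(0.510000, -0.642530) = 0.528376
  p ← -1.100000 + (0.51/2)·(0.897000 + 0.528376) = -0.736529
x=0.510000, p=-0.736529:
  k1 = f(0.510000, -0.736529) = 0.581955
  k2 = f(1.020000, -0.439732) = 0.348008
  p ← -0.736529 + (0.51/2)·(0.581955 + 0.348008) = -0.499389
x=1.020000, p=-0.499389:
  k1 = f(1.020000, -0.499389) = 0.382012
  k2 = f(1.530000, -0.304562) = 0.232065
  p ← -0.499389 + (0.51/2)·(0.382012 + 0.232065) = -0.342799
p(1.53) ≈ -0.3428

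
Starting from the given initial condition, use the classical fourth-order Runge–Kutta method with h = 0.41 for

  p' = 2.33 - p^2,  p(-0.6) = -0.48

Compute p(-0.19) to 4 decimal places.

RK4: k1 = f(t_n, p_n); k2 = f(t_n + h/2, p_n + (h/2)·k1); k3 = f(t_n + h/2, p_n + (h/2)·k2); k4 = f(t_n + h, p_n + h·k3); p_{n+1} = p_n + (h/6)·(k1 + 2k2 + 2k3 + k4).
t=-0.600000, p=-0.480000:
  k1 = f(-0.600000, -0.480000) = 2.099600
  k2 = f(-0.395000, -0.049582) = 2.327542
  k3 = f(-0.395000, -0.002854) = 2.329992
  k4 = f(-0.190000, 0.475297) = 2.104093
  p ← -0.480000 + (0.41/6)·(k1 + 2k2 + 2k3 + k4) = 0.443782
p(-0.19) ≈ 0.4438

0.4438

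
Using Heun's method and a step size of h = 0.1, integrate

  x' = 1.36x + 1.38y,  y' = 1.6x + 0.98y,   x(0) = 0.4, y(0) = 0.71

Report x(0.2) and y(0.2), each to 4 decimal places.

0.7943, 1.0627

Heun on (x,y): k1 = f(t_n, state_n); k2 = f(t_n + h, state_n + h·k1); state_{n+1} = state_n + (h/2)·(k1 + k2).
0.000000: (0.400000, 0.710000)
  k1 = (1.523800, 1.335800)
  predictor → (0.552380, 0.843580)
  k2 = (1.915377, 1.710516)
  → (0.571959, 0.862316)
0.100000: (0.571959, 0.862316)
  k1 = (1.967860, 1.760204)
  predictor → (0.768745, 1.038336)
  k2 = (2.478397, 2.247561)
  → (0.794272, 1.062704)
(x(0.2), y(0.2)) ≈ (0.7943, 1.0627)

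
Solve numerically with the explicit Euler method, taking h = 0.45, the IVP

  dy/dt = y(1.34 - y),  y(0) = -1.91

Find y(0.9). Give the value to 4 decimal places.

-17.4943

Euler: y_{n+1} = y_n + h·f(t_n, y_n).
t=0.000000, y=-1.910000: f=-6.207500 → y ← -1.910000 + 0.45·(-6.207500) = -4.703375
t=0.450000, y=-4.703375: f=-28.424259 → y ← -4.703375 + 0.45·(-28.424259) = -17.494292
y(0.9) ≈ -17.4943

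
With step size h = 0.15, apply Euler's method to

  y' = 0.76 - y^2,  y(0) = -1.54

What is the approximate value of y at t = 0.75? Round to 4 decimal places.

-5.6705

Euler: y_{n+1} = y_n + h·f(t_n, y_n).
t=0.000000, y=-1.540000: f=-1.611600 → y ← -1.540000 + 0.15·(-1.611600) = -1.781740
t=0.150000, y=-1.781740: f=-2.414597 → y ← -1.781740 + 0.15·(-2.414597) = -2.143930
t=0.300000, y=-2.143930: f=-3.836434 → y ← -2.143930 + 0.15·(-3.836434) = -2.719395
t=0.450000, y=-2.719395: f=-6.635108 → y ← -2.719395 + 0.15·(-6.635108) = -3.714661
t=0.600000, y=-3.714661: f=-13.038706 → y ← -3.714661 + 0.15·(-13.038706) = -5.670467
y(0.75) ≈ -5.6705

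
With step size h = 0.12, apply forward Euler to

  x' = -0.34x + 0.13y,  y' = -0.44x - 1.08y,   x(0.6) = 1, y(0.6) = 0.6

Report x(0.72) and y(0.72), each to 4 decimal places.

Euler on (x,y): x_{n+1} = x_n + h·x', y_{n+1} = y_n + h·y'.
0.600000: (1.000000, 0.600000); f=(-0.262000, -1.088000) → (0.968560, 0.469440)
(x(0.72), y(0.72)) ≈ (0.9686, 0.4694)

0.9686, 0.4694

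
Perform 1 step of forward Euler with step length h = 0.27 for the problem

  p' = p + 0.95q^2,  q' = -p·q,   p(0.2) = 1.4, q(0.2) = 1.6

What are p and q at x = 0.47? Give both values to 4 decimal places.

2.4346, 0.9952

Euler on (p,q): p_{n+1} = p_n + h·p', q_{n+1} = q_n + h·q'.
0.200000: (1.400000, 1.600000); f=(3.832000, -2.240000) → (2.434640, 0.995200)
(p(0.47), q(0.47)) ≈ (2.4346, 0.9952)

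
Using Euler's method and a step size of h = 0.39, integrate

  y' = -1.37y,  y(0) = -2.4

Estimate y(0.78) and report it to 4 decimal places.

-0.5205

Euler: y_{n+1} = y_n + h·f(s_n, y_n).
s=0.000000, y=-2.400000: f=3.288000 → y ← -2.400000 + 0.39·3.288000 = -1.117680
s=0.390000, y=-1.117680: f=1.531222 → y ← -1.117680 + 0.39·1.531222 = -0.520504
y(0.78) ≈ -0.5205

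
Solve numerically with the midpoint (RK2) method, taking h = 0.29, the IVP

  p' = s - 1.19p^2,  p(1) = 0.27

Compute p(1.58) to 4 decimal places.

0.8019

Midpoint: k1 = f(s_n, p_n); k2 = f(s_n + h/2, p_n + (h/2)·k1); p_{n+1} = p_n + h·k2.
s=1.000000, p=0.270000:
  k1 = f(1.000000, 0.270000) = 0.913249
  k2 = f(1.145000, 0.402421) = 0.952288
  p ← 0.270000 + 0.29·0.952288 = 0.546164
s=1.290000, p=0.546164:
  k1 = f(1.290000, 0.546164) = 0.935029
  k2 = f(1.435000, 0.681743) = 0.881920
  p ← 0.546164 + 0.29·0.881920 = 0.801920
p(1.58) ≈ 0.8019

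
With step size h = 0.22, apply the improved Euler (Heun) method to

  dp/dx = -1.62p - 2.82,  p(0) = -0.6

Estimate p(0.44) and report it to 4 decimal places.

-1.1704

Heun: k1 = f(x_n, p_n); k2 = f(x_n + h, p_n + h·k1); p_{n+1} = p_n + (h/2)·(k1 + k2).
x=0.000000, p=-0.600000:
  k1 = f(0.000000, -0.600000) = -1.848000
  k2 = f(0.220000, -1.006560) = -1.189373
  p ← -0.600000 + (0.22/2)·(-1.848000 + (-1.189373)) = -0.934111
x=0.220000, p=-0.934111:
  k1 = f(0.220000, -0.934111) = -1.306740
  k2 = f(0.440000, -1.221594) = -0.841018
  p ← -0.934111 + (0.22/2)·(-1.306740 + (-0.841018)) = -1.170364
p(0.44) ≈ -1.1704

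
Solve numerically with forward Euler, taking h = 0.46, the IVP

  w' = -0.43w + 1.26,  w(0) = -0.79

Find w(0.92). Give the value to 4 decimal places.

0.5362

Euler: w_{n+1} = w_n + h·f(x_n, w_n).
x=0.000000, w=-0.790000: f=1.599700 → w ← -0.790000 + 0.46·1.599700 = -0.054138
x=0.460000, w=-0.054138: f=1.283279 → w ← -0.054138 + 0.46·1.283279 = 0.536170
w(0.92) ≈ 0.5362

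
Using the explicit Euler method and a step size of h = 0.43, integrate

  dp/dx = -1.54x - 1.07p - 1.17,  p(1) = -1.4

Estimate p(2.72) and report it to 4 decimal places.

-3.6812

Euler: p_{n+1} = p_n + h·f(x_n, p_n).
x=1.000000, p=-1.400000: f=-1.212000 → p ← -1.400000 + 0.43·(-1.212000) = -1.921160
x=1.430000, p=-1.921160: f=-1.316559 → p ← -1.921160 + 0.43·(-1.316559) = -2.487280
x=1.860000, p=-2.487280: f=-1.373010 → p ← -2.487280 + 0.43·(-1.373010) = -3.077675
x=2.290000, p=-3.077675: f=-1.403488 → p ← -3.077675 + 0.43·(-1.403488) = -3.681175
p(2.72) ≈ -3.6812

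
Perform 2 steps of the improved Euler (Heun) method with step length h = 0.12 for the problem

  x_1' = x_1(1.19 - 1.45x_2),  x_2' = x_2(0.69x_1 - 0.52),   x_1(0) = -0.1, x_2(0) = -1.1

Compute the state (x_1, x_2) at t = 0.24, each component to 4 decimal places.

-0.1883, -0.9491

Heun on (x_1,x_2): k1 = f(t_n, state_n); k2 = f(t_n + h, state_n + h·k1); state_{n+1} = state_n + (h/2)·(k1 + k2).
0.000000: (-0.100000, -1.100000)
  k1 = (-0.278500, 0.647900)
  predictor → (-0.133420, -1.022252)
  k2 = (-0.356534, 0.625679)
  → (-0.138102, -1.023585)
0.120000: (-0.138102, -1.023585)
  k1 = (-0.369312, 0.629802)
  predictor → (-0.182419, -0.948009)
  k2 = (-0.467835, 0.612290)
  → (-0.188331, -0.949060)
(x_1(0.24), x_2(0.24)) ≈ (-0.1883, -0.9491)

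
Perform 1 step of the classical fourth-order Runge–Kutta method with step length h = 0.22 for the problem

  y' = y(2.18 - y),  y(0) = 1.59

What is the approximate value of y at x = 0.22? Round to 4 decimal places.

RK4: k1 = f(x_n, y_n); k2 = f(x_n + h/2, y_n + (h/2)·k1); k3 = f(x_n + h/2, y_n + (h/2)·k2); k4 = f(x_n + h, y_n + h·k3); y_{n+1} = y_n + (h/6)·(k1 + 2k2 + 2k3 + k4).
x=0.000000, y=1.590000:
  k1 = f(0.000000, 1.590000) = 0.938100
  k2 = f(0.110000, 1.693191) = 0.824261
  k3 = f(0.110000, 1.680669) = 0.839211
  k4 = f(0.220000, 1.774626) = 0.719387
  y ← 1.590000 + (0.22/6)·(k1 + 2k2 + 2k3 + k4) = 1.772762
y(0.22) ≈ 1.7728

1.7728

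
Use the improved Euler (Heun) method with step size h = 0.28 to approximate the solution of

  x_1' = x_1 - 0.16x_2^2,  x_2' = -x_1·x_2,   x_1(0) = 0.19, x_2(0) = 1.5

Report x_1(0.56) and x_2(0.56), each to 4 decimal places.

0.0848, 1.3865

Heun on (x_1,x_2): k1 = f(s_n, state_n); k2 = f(s_n + h, state_n + h·k1); state_{n+1} = state_n + (h/2)·(k1 + k2).
0.000000: (0.190000, 1.500000)
  k1 = (-0.170000, -0.285000)
  predictor → (0.142400, 1.420200)
  k2 = (-0.180315, -0.202236)
  → (0.140956, 1.431787)
0.280000: (0.140956, 1.431787)
  k1 = (-0.187046, -0.201819)
  predictor → (0.088583, 1.375278)
  k2 = (-0.214039, -0.121826)
  → (0.084804, 1.386477)
(x_1(0.56), x_2(0.56)) ≈ (0.0848, 1.3865)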